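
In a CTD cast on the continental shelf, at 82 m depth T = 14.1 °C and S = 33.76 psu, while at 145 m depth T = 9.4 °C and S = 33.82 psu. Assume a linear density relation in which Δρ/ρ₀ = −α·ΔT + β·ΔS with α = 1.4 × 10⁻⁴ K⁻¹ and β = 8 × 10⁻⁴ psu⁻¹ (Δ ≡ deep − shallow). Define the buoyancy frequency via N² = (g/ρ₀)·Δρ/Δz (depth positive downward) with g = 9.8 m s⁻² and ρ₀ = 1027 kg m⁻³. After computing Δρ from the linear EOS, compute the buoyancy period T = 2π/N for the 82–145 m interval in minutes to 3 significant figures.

ΔT = -4.7 K, ΔS = +0.06 psu (deep − shallow).
Δρ/ρ₀ = −αΔT + βΔS = 6.58 × 10⁻⁴ + 4.80 × 10⁻⁵ = 7.06 × 10⁻⁴, so Δρ ≈ 0.7251 kg m⁻³.
N² = (g/ρ₀)·Δρ/Δz = g·(Δρ/ρ₀)/Δz = 9.8 × 7.06 × 10⁻⁴ / 63 = 1.0982 × 10⁻⁴ s⁻².
N = √(1.0982 × 10⁻⁴) = 0.010480 rad s⁻¹ → T = 2π/N = 599.54 s = 9.9923 min ≈ 9.99 min.

9.99 min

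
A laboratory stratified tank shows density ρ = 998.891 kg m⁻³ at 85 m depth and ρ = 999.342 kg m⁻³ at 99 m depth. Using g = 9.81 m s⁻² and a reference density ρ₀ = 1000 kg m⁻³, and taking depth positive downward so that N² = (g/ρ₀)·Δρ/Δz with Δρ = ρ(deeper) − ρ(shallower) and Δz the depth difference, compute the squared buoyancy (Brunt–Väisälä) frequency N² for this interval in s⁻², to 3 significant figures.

Δρ = 999.342 − 998.891 = 0.451 kg m⁻³ over Δz = 99 − 85 = 14 m.
N² = (9.81/1000) × (0.451/14) = 3.1602 × 10⁻⁴ s⁻² ≈ 3.16 × 10⁻⁴ s⁻².
Since Δρ > 0 the layer is stably stratified.

3.16 × 10⁻⁴ s⁻²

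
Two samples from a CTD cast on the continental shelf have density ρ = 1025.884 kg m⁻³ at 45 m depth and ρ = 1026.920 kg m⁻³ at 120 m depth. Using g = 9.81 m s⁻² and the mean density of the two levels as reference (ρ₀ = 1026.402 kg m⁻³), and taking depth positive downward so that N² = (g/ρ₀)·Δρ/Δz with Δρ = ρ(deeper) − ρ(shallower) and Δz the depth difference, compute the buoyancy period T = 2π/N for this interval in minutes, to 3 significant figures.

9.11 min

Δρ = 1026.920 − 1025.884 = 1.036 kg m⁻³ over Δz = 120 − 45 = 75 m.
N² = (9.81/1026.402) × (1.036/75) = 1.3202 × 10⁻⁴ s⁻².
N = √(1.3202 × 10⁻⁴) = 0.011490 rad s⁻¹, so T = 2π/N = 546.84 s = 9.1140 min ≈ 9.11 min.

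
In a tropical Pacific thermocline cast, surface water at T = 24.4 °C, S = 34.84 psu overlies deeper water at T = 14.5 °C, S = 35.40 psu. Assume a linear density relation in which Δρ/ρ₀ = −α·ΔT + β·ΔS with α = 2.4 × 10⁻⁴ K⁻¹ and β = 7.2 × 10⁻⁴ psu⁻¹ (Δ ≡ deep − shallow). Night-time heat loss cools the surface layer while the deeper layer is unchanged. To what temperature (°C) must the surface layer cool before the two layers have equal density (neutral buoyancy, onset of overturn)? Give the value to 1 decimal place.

12.8 °C

Neutral buoyancy requires Δρ = 0, i.e. −α(T_deep − T_surf′) + β(S_deep − S_surf) = 0.
T_surf′ = T_deep − (β/α)·ΔS = 14.5 − (7.2 × 10⁻⁴/2.4 × 10⁻⁴)·(+0.56) = 12.820 °C.
Cooling required: 24.4 − (12.820) = 11.580 °C.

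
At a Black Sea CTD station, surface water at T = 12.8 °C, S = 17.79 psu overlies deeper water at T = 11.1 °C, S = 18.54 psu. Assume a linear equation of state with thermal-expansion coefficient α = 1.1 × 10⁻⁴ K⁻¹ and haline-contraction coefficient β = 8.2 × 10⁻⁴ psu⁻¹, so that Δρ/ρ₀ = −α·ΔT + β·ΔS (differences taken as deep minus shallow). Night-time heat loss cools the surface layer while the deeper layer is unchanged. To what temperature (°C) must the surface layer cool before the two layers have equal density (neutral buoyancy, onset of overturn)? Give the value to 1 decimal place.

5.5 °C

Neutral buoyancy requires Δρ = 0, i.e. −α(T_deep − T_surf′) + β(S_deep − S_surf) = 0.
T_surf′ = T_deep − (β/α)·ΔS = 11.1 − (8.2 × 10⁻⁴/1.1 × 10⁻⁴)·(+0.75) = 5.509 °C.
Cooling required: 12.8 − (5.509) = 7.291 °C.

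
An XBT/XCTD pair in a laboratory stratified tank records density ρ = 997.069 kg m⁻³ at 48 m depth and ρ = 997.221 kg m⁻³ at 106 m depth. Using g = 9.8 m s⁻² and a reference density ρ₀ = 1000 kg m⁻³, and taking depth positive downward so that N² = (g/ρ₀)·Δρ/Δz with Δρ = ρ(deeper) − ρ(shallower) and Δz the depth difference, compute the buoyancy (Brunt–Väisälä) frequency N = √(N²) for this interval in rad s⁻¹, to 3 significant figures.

5.07 × 10⁻³ rad s⁻¹

Δρ = 997.221 − 997.069 = 0.152 kg m⁻³ over Δz = 106 − 48 = 58 m.
N² = (9.8/1000) × (0.152/58) = 2.5683 × 10⁻⁵ s⁻².
N = √(2.5683 × 10⁻⁵) = 5.0678 × 10⁻³ rad s⁻¹ ≈ 5.07 × 10⁻³ rad s⁻¹.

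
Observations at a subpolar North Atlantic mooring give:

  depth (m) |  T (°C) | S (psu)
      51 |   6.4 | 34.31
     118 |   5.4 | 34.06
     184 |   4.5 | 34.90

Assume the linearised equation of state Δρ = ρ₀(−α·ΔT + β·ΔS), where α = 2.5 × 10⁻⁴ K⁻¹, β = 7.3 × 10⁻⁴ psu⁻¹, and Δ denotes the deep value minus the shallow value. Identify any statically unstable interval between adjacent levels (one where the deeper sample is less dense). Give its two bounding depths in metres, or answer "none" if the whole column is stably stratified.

Evaluate Δρ/ρ₀ = −αΔT + βΔS across each adjacent pair:
  51–118 m: −αΔT+βΔS = −(2.5 × 10⁻⁴)(-1.0)+(7.3 × 10⁻⁴)(-0.25) = 6.8 × 10⁻⁵ → stable
  118–184 m: −αΔT+βΔS = −(2.5 × 10⁻⁴)(-0.9)+(7.3 × 10⁻⁴)(+0.84) = 8.4 × 10⁻⁴ → stable
Every interval has Δρ > 0: the column is stably stratified throughout.

none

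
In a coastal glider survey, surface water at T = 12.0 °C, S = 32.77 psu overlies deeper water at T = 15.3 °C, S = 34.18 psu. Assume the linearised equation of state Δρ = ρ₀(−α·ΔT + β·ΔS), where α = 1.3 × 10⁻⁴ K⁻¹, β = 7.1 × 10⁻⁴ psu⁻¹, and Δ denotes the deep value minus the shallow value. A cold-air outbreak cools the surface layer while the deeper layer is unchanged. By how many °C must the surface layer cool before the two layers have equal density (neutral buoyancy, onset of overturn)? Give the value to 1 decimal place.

Neutral buoyancy requires Δρ = 0, i.e. −α(T_deep − T_surf′) + β(S_deep − S_surf) = 0.
T_surf′ = T_deep − (β/α)·ΔS = 15.3 − (7.1 × 10⁻⁴/1.3 × 10⁻⁴)·(+1.41) = 7.599 °C.
Cooling required: 12.0 − (7.599) = 4.401 °C.

4.4 °C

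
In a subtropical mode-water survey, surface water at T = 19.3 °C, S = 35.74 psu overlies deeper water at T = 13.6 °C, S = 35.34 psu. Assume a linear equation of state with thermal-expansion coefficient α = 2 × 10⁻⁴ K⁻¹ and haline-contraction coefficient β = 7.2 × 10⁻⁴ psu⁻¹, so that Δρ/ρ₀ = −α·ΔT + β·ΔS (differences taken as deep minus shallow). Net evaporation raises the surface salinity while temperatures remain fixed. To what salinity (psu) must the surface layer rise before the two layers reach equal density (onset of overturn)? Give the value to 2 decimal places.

Neutral buoyancy requires −α(T_deep − T_surf) + β(S_deep − S_surf′) = 0.
S_surf′ = S_deep − (α/β)·ΔT = 35.34 − (2 × 10⁻⁴/7.2 × 10⁻⁴)·(-5.7) = 36.9233 psu.
Increase required: 36.9233 − 35.74 = 1.1833 psu.

36.92 psu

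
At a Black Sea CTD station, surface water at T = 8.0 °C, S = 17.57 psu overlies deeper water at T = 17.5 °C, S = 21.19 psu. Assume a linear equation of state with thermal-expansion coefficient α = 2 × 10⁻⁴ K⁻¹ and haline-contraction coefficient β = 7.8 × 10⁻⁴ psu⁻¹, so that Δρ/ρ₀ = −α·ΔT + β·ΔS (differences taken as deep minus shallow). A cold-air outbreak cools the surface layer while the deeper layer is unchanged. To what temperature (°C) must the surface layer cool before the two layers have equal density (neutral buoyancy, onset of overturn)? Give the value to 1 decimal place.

3.4 °C

Neutral buoyancy requires Δρ = 0, i.e. −α(T_deep − T_surf′) + β(S_deep − S_surf) = 0.
T_surf′ = T_deep − (β/α)·ΔS = 17.5 − (7.8 × 10⁻⁴/2 × 10⁻⁴)·(+3.62) = 3.382 °C.
Cooling required: 8.0 − (3.382) = 4.618 °C.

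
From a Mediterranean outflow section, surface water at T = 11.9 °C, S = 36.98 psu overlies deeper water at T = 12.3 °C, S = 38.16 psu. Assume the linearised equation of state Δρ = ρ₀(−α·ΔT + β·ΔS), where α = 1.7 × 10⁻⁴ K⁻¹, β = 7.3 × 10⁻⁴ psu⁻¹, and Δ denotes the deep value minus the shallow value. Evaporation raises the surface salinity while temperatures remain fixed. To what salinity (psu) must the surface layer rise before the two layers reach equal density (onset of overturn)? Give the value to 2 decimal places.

Neutral buoyancy requires −α(T_deep − T_surf) + β(S_deep − S_surf′) = 0.
S_surf′ = S_deep − (α/β)·ΔT = 38.16 − (1.7 × 10⁻⁴/7.3 × 10⁻⁴)·(+0.4) = 38.0668 psu.
Increase required: 38.0668 − 36.98 = 1.0868 psu.

38.07 psu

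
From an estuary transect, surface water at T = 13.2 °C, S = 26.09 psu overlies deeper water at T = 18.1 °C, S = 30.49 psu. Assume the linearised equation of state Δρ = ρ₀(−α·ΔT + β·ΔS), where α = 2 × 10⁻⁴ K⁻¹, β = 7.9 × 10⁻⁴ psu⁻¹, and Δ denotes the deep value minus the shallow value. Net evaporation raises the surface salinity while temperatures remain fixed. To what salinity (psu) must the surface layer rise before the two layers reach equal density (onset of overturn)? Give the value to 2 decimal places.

Neutral buoyancy requires −α(T_deep − T_surf) + β(S_deep − S_surf′) = 0.
S_surf′ = S_deep − (α/β)·ΔT = 30.49 − (2 × 10⁻⁴/7.9 × 10⁻⁴)·(+4.9) = 29.2495 psu.
Increase required: 29.2495 − 26.09 = 3.1595 psu.

29.25 psu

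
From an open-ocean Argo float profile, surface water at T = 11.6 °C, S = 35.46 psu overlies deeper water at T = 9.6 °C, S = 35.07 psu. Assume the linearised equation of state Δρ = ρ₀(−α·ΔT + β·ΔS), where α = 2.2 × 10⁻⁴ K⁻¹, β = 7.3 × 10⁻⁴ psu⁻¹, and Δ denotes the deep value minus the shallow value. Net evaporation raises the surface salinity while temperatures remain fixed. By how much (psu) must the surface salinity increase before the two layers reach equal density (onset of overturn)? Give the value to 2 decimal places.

0.21 psu

Neutral buoyancy requires −α(T_deep − T_surf) + β(S_deep − S_surf′) = 0.
S_surf′ = S_deep − (α/β)·ΔT = 35.07 − (2.2 × 10⁻⁴/7.3 × 10⁻⁴)·(-2.0) = 35.6727 psu.
Increase required: 35.6727 − 35.46 = 0.2127 psu.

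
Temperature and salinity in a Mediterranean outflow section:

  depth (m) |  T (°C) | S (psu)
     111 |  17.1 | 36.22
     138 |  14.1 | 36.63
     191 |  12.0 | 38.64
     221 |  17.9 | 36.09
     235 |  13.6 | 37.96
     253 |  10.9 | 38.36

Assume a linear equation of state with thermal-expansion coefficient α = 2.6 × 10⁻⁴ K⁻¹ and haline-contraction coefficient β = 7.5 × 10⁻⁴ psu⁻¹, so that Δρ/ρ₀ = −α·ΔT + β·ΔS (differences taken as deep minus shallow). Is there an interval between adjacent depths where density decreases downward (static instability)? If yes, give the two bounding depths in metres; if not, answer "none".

191–221 m

Evaluate Δρ/ρ₀ = −αΔT + βΔS across each adjacent pair:
  111–138 m: −αΔT+βΔS = −(2.6 × 10⁻⁴)(-3.0)+(7.5 × 10⁻⁴)(+0.41) = 1.1 × 10⁻³ → stable
  138–191 m: −αΔT+βΔS = −(2.6 × 10⁻⁴)(-2.1)+(7.5 × 10⁻⁴)(+2.01) = 2.1 × 10⁻³ → stable
  191–221 m: −αΔT+βΔS = −(2.6 × 10⁻⁴)(+5.9)+(7.5 × 10⁻⁴)(-2.55) = -3.4 × 10⁻³ → UNSTABLE
  221–235 m: −αΔT+βΔS = −(2.6 × 10⁻⁴)(-4.3)+(7.5 × 10⁻⁴)(+1.87) = 2.5 × 10⁻³ → stable
  235–253 m: −αΔT+βΔS = −(2.6 × 10⁻⁴)(-2.7)+(7.5 × 10⁻⁴)(+0.40) = 1.0 × 10⁻³ → stable
The 191–221 m interval has Δρ < 0: lighter water underlies denser water.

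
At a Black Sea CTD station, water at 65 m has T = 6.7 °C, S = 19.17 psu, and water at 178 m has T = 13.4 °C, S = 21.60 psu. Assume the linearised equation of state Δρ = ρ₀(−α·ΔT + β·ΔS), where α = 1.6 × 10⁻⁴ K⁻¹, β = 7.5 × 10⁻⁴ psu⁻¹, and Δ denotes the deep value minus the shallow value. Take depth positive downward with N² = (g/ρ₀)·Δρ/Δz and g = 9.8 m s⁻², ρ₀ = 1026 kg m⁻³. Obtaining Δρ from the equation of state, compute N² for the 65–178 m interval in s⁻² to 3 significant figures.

6.51 × 10⁻⁵ s⁻²

ΔT = +6.7 K, ΔS = +2.43 psu (deep − shallow).
Δρ/ρ₀ = −αΔT + βΔS = -1.072 × 10⁻³ + 1.8225 × 10⁻³ = 7.505 × 10⁻⁴, so Δρ ≈ 0.7700 kg m⁻³.
N² = (g/ρ₀)·Δρ/Δz = g·(Δρ/ρ₀)/Δz = 9.8 × 7.505 × 10⁻⁴ / 113 = 6.5088 × 10⁻⁵ s⁻² ≈ 6.51 × 10⁻⁵ s⁻².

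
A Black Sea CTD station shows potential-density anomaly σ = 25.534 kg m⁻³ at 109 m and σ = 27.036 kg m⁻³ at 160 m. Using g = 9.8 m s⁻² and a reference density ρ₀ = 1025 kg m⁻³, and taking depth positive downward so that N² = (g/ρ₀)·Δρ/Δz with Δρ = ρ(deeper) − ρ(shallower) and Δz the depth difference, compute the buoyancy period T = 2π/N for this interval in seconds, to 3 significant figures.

Δρ = 1027.036 − 1025.534 = 1.502 kg m⁻³ over Δz = 160 − 109 = 51 m.
N² = (9.8/1025) × (1.502/51) = 2.8158 × 10⁻⁴ s⁻².
N = √(2.8158 × 10⁻⁴) = 0.016780 rad s⁻¹, so T = 2π/N = 374.44 s ≈ 374 s.

374 s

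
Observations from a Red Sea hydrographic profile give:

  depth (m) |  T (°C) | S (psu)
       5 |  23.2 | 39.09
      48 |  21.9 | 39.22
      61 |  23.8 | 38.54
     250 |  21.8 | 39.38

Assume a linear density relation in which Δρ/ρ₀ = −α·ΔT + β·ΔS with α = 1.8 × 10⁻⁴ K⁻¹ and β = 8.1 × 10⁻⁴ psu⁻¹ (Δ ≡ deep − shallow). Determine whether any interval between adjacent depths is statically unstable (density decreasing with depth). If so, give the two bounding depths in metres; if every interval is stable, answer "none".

Evaluate Δρ/ρ₀ = −αΔT + βΔS across each adjacent pair:
  5–48 m: −αΔT+βΔS = −(1.8 × 10⁻⁴)(-1.3)+(8.1 × 10⁻⁴)(+0.13) = 3.4 × 10⁻⁴ → stable
  48–61 m: −αΔT+βΔS = −(1.8 × 10⁻⁴)(+1.9)+(8.1 × 10⁻⁴)(-0.68) = -8.9 × 10⁻⁴ → UNSTABLE
  61–250 m: −αΔT+βΔS = −(1.8 × 10⁻⁴)(-2.0)+(8.1 × 10⁻⁴)(+0.84) = 1.0 × 10⁻³ → stable
The 48–61 m interval has Δρ < 0: lighter water underlies denser water.

48–61 m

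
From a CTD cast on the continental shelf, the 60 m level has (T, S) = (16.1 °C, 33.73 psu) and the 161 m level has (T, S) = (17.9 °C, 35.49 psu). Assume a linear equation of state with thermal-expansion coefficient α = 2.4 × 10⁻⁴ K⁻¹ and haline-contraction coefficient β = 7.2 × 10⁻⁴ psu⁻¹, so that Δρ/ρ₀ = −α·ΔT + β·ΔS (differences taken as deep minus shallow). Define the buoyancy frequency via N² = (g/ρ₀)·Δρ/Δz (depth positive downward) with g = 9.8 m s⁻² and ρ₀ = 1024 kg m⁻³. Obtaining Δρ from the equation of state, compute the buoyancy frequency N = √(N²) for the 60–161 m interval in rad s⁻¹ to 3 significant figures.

ΔT = +1.8 K, ΔS = +1.76 psu (deep − shallow).
Δρ/ρ₀ = −αΔT + βΔS = -4.32 × 10⁻⁴ + 1.2672 × 10⁻³ = 8.352 × 10⁻⁴, so Δρ ≈ 0.8552 kg m⁻³.
N² = (g/ρ₀)·Δρ/Δz = g·(Δρ/ρ₀)/Δz = 9.8 × 8.352 × 10⁻⁴ / 101 = 8.1039 × 10⁻⁵ s⁻².
N = √(8.1039 × 10⁻⁵) = 9.0022 × 10⁻³ rad s⁻¹ ≈ 9.00 × 10⁻³ rad s⁻¹.

9.00 × 10⁻³ rad s⁻¹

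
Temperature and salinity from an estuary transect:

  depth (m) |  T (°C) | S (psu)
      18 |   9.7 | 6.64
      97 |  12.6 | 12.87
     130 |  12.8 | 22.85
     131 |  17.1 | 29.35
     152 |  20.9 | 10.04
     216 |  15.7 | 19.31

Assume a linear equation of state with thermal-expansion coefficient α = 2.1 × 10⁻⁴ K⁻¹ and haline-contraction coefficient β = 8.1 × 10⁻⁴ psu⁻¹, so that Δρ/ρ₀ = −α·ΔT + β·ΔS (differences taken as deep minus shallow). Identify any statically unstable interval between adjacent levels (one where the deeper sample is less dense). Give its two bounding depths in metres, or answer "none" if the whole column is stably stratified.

Evaluate Δρ/ρ₀ = −αΔT + βΔS across each adjacent pair:
  18–97 m: −αΔT+βΔS = −(2.1 × 10⁻⁴)(+2.9)+(8.1 × 10⁻⁴)(+6.23) = 4.4 × 10⁻³ → stable
  97–130 m: −αΔT+βΔS = −(2.1 × 10⁻⁴)(+0.2)+(8.1 × 10⁻⁴)(+9.98) = 8.0 × 10⁻³ → stable
  130–131 m: −αΔT+βΔS = −(2.1 × 10⁻⁴)(+4.3)+(8.1 × 10⁻⁴)(+6.50) = 4.4 × 10⁻³ → stable
  131–152 m: −αΔT+βΔS = −(2.1 × 10⁻⁴)(+3.8)+(8.1 × 10⁻⁴)(-19.31) = -0.016 → UNSTABLE
  152–216 m: −αΔT+βΔS = −(2.1 × 10⁻⁴)(-5.2)+(8.1 × 10⁻⁴)(+9.27) = 8.6 × 10⁻³ → stable
The 131–152 m interval has Δρ < 0: lighter water underlies denser water.

131–152 m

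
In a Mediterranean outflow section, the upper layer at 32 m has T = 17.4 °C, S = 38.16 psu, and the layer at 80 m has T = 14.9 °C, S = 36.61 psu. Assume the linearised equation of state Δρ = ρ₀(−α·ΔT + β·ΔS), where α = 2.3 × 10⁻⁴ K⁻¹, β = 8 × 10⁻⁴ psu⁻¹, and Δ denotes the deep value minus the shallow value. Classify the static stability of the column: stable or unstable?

ΔT = 14.9 − 17.4 = -2.5 K and ΔS = 36.61 − 38.16 = -1.55 psu (deep − shallow).
−αΔT = 5.75 × 10⁻⁴; βΔS = -1.24 × 10⁻³; sum Δρ/ρ₀ = -6.65 × 10⁻⁴.
Δρ/ρ₀ < 0, so Δρ < 0: deeper water is lighter → statically unstable; the column would overturn.

unstable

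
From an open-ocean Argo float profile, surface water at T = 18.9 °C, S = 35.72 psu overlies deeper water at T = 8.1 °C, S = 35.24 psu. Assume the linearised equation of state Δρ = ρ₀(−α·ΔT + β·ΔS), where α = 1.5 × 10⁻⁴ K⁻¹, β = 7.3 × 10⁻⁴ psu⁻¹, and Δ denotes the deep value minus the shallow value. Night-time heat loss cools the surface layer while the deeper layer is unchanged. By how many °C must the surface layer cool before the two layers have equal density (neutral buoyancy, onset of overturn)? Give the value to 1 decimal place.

8.5 °C

Neutral buoyancy requires Δρ = 0, i.e. −α(T_deep − T_surf′) + β(S_deep − S_surf) = 0.
T_surf′ = T_deep − (β/α)·ΔS = 8.1 − (7.3 × 10⁻⁴/1.5 × 10⁻⁴)·(-0.48) = 10.436 °C.
Cooling required: 18.9 − (10.436) = 8.464 °C.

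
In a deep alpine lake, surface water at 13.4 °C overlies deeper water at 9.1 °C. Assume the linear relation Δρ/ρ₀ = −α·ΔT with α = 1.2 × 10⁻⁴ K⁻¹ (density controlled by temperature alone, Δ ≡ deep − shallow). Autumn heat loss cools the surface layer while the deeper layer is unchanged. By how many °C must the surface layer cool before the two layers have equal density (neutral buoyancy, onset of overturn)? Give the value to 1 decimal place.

With temperature the only control, equal density requires T_surf′ = T_deep.
T_surf′ = 9.1 °C.
Cooling required: 13.4 − 9.1 = 4.3 °C.

4.3 °C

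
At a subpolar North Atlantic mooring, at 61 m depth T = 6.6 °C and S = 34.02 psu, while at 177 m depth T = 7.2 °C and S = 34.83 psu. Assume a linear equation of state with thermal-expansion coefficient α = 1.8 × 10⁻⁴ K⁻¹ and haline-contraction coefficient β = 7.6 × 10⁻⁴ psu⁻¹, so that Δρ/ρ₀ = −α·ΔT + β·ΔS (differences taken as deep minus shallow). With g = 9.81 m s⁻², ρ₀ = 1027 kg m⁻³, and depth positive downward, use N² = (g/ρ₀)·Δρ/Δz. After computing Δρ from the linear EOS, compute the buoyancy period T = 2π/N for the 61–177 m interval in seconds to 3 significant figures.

ΔT = +0.6 K, ΔS = +0.81 psu (deep − shallow).
Δρ/ρ₀ = −αΔT + βΔS = -1.08 × 10⁻⁴ + 6.156 × 10⁻⁴ = 5.076 × 10⁻⁴, so Δρ ≈ 0.5213 kg m⁻³.
N² = (g/ρ₀)·Δρ/Δz = g·(Δρ/ρ₀)/Δz = 9.81 × 5.076 × 10⁻⁴ / 116 = 4.2927 × 10⁻⁵ s⁻².
N = √(4.2927 × 10⁻⁵) = 6.5519 × 10⁻³ rad s⁻¹ → T = 2π/N = 958.99 s ≈ 959 s.

959 s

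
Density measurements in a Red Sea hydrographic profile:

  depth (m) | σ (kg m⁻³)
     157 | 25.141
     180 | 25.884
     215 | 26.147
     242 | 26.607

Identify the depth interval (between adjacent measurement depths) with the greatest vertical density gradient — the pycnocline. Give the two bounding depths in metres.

157–180 m

Compute the density gradient over each adjacent pair:
  157–180 m: Δρ/Δz = 0.743/23 = 0.032 kg m⁻⁴
  180–215 m: Δρ/Δz = 0.263/35 = 7.5 × 10⁻³ kg m⁻⁴
  215–242 m: Δρ/Δz = 0.460/27 = 0.017 kg m⁻⁴
The largest gradient is in the 157–180 m interval — the pycnocline.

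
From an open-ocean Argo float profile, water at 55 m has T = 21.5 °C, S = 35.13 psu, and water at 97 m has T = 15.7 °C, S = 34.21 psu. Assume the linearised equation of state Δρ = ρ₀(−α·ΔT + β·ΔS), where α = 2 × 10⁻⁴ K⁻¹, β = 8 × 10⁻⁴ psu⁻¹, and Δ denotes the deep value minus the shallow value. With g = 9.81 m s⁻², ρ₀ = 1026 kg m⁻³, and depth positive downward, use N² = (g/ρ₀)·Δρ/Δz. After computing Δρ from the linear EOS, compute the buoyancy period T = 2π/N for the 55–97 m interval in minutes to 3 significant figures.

ΔT = -5.8 K, ΔS = -0.92 psu (deep − shallow).
Δρ/ρ₀ = −αΔT + βΔS = 1.16 × 10⁻³ − 7.36 × 10⁻⁴ = 4.24 × 10⁻⁴, so Δρ ≈ 0.4350 kg m⁻³.
N² = (g/ρ₀)·Δρ/Δz = g·(Δρ/ρ₀)/Δz = 9.81 × 4.24 × 10⁻⁴ / 42 = 9.9034 × 10⁻⁵ s⁻².
N = √(9.9034 × 10⁻⁵) = 9.9516 × 10⁻³ rad s⁻¹ → T = 2π/N = 631.37 s = 10.523 min ≈ 10.5 min.

10.5 min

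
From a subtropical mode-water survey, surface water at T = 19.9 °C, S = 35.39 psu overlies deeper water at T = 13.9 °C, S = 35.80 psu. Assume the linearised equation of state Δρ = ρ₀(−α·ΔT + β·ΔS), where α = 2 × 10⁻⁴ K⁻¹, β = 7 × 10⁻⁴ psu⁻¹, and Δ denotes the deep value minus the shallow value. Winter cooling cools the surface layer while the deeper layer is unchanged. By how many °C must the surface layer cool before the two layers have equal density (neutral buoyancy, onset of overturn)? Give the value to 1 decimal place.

7.4 °C

Neutral buoyancy requires Δρ = 0, i.e. −α(T_deep − T_surf′) + β(S_deep − S_surf) = 0.
T_surf′ = T_deep − (β/α)·ΔS = 13.9 − (7 × 10⁻⁴/2 × 10⁻⁴)·(+0.41) = 12.465 °C.
Cooling required: 19.9 − (12.465) = 7.435 °C.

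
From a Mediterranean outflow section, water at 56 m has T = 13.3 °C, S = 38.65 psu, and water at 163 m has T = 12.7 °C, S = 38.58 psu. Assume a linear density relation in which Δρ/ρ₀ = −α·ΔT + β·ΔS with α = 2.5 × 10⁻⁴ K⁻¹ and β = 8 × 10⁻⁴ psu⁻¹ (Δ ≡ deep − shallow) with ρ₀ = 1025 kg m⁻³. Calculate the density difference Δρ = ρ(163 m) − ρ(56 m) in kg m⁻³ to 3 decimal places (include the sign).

+0.096 kg m⁻³

ΔT = -0.6 K, ΔS = -0.07 psu (deep − shallow).
Δρ/ρ₀ = −(2.5 × 10⁻⁴)(-0.6) + (8 × 10⁻⁴)(-0.07) = 9.40 × 10⁻⁵.
Δρ = 1025 × (9.40 × 10⁻⁵) = +0.096 kg m⁻³.
Positive Δρ: denser below, stable.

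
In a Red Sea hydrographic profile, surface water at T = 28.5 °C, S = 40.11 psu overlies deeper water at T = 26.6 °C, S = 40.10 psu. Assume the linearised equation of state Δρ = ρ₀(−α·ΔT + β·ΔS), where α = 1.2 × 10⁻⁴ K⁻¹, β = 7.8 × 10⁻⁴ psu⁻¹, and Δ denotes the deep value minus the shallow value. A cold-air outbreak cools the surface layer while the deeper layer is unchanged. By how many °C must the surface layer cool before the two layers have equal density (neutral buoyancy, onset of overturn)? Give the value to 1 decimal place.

1.8 °C

Neutral buoyancy requires Δρ = 0, i.e. −α(T_deep − T_surf′) + β(S_deep − S_surf) = 0.
T_surf′ = T_deep − (β/α)·ΔS = 26.6 − (7.8 × 10⁻⁴/1.2 × 10⁻⁴)·(-0.01) = 26.665 °C.
Cooling required: 28.5 − (26.665) = 1.835 °C.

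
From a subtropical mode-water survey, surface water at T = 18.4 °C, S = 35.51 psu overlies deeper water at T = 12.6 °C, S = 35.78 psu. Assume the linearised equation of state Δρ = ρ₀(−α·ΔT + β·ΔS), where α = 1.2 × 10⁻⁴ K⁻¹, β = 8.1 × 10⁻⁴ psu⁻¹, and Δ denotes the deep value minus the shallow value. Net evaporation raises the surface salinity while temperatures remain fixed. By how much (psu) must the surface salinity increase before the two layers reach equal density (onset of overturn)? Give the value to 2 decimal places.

Neutral buoyancy requires −α(T_deep − T_surf) + β(S_deep − S_surf′) = 0.
S_surf′ = S_deep − (α/β)·ΔT = 35.78 − (1.2 × 10⁻⁴/8.1 × 10⁻⁴)·(-5.8) = 36.6393 psu.
Increase required: 36.6393 − 35.51 = 1.1293 psu.

1.13 psu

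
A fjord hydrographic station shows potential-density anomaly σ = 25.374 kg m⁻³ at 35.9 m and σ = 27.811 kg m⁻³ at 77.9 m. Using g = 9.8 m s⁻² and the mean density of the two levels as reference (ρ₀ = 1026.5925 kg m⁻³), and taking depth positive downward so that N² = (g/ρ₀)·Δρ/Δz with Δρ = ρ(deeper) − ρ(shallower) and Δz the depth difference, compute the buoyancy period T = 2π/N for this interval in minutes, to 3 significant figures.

4.45 min

Δρ = 1027.811 − 1025.374 = 2.437 kg m⁻³ over Δz = 77.9 − 35.9 = 42 m.
N² = (9.8/1026.5925) × (2.437/42) = 5.5390 × 10⁻⁴ s⁻².
N = √(5.5390 × 10⁻⁴) = 0.023535 rad s⁻¹, so T = 2π/N = 266.97 s = 4.4495 min ≈ 4.45 min.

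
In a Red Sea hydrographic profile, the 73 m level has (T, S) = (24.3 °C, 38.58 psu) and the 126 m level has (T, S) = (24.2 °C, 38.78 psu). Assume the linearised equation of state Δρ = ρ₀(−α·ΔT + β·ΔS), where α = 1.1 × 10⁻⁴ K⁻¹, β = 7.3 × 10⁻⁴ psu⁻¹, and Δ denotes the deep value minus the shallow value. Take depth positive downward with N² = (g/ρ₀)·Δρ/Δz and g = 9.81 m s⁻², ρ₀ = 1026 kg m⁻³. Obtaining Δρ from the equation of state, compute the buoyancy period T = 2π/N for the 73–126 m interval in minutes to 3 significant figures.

ΔT = -0.1 K, ΔS = +0.20 psu (deep − shallow).
Δρ/ρ₀ = −αΔT + βΔS = 1.10 × 10⁻⁵ + 1.46 × 10⁻⁴ = 1.57 × 10⁻⁴, so Δρ ≈ 0.1611 kg m⁻³.
N² = (g/ρ₀)·Δρ/Δz = g·(Δρ/ρ₀)/Δz = 9.81 × 1.57 × 10⁻⁴ / 53 = 2.9060 × 10⁻⁵ s⁻².
N = √(2.9060 × 10⁻⁵) = 5.3907 × 10⁻³ rad s⁻¹ → T = 2π/N = 1.1656 × 10³ s = 19.427 min ≈ 19.4 min.

19.4 min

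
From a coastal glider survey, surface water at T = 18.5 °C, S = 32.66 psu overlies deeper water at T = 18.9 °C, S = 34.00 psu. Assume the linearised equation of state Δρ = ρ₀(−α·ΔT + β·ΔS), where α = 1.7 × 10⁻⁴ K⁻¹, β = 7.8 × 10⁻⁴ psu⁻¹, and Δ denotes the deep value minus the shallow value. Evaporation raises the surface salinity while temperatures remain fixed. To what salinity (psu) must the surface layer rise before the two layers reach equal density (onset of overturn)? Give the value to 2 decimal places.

33.91 psu

Neutral buoyancy requires −α(T_deep − T_surf) + β(S_deep − S_surf′) = 0.
S_surf′ = S_deep − (α/β)·ΔT = 34.00 − (1.7 × 10⁻⁴/7.8 × 10⁻⁴)·(+0.4) = 33.9128 psu.
Increase required: 33.9128 − 32.66 = 1.2528 psu.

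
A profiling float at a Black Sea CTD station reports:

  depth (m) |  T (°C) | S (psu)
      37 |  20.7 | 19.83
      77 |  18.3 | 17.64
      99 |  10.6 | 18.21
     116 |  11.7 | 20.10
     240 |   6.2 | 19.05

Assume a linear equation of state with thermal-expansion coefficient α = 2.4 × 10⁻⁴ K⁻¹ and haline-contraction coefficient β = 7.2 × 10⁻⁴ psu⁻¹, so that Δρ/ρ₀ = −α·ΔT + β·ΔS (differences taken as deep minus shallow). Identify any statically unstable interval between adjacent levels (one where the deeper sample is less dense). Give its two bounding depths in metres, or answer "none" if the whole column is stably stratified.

37–77 m

Evaluate Δρ/ρ₀ = −αΔT + βΔS across each adjacent pair:
  37–77 m: −αΔT+βΔS = −(2.4 × 10⁻⁴)(-2.4)+(7.2 × 10⁻⁴)(-2.19) = -1.0 × 10⁻³ → UNSTABLE
  77–99 m: −αΔT+βΔS = −(2.4 × 10⁻⁴)(-7.7)+(7.2 × 10⁻⁴)(+0.57) = 2.3 × 10⁻³ → stable
  99–116 m: −αΔT+βΔS = −(2.4 × 10⁻⁴)(+1.1)+(7.2 × 10⁻⁴)(+1.89) = 1.1 × 10⁻³ → stable
  116–240 m: −αΔT+βΔS = −(2.4 × 10⁻⁴)(-5.5)+(7.2 × 10⁻⁴)(-1.05) = 5.6 × 10⁻⁴ → stable
The 37–77 m interval has Δρ < 0: lighter water underlies denser water.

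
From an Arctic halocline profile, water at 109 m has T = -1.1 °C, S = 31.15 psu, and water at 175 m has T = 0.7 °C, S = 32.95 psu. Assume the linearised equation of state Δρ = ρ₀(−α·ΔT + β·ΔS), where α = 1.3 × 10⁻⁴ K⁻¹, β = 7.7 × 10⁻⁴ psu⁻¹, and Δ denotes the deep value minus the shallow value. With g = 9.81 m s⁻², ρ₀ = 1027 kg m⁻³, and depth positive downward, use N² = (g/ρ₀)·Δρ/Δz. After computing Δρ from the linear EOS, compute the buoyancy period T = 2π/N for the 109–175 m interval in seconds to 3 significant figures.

ΔT = +1.8 K, ΔS = +1.80 psu (deep − shallow).
Δρ/ρ₀ = −αΔT + βΔS = -2.34 × 10⁻⁴ + 1.386 × 10⁻³ = 1.152 × 10⁻³, so Δρ ≈ 1.183 kg m⁻³.
N² = (g/ρ₀)·Δρ/Δz = g·(Δρ/ρ₀)/Δz = 9.81 × 1.152 × 10⁻³ / 66 = 1.7123 × 10⁻⁴ s⁻².
N = √(1.7123 × 10⁻⁴) = 0.013085 rad s⁻¹ → T = 2π/N = 480.18 s ≈ 480 s.

480 s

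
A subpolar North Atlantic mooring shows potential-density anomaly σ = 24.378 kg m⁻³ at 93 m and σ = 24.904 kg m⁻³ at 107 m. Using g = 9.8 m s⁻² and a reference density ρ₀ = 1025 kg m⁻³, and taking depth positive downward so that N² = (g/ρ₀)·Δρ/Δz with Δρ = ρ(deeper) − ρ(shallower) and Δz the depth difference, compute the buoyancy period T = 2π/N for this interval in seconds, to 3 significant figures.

332 s

Δρ = 1024.904 − 1024.378 = 0.526 kg m⁻³ over Δz = 107 − 93 = 14 m.
N² = (9.8/1025) × (0.526/14) = 3.5922 × 10⁻⁴ s⁻².
N = √(3.5922 × 10⁻⁴) = 0.018953 rad s⁻¹, so T = 2π/N = 331.51 s ≈ 332 s.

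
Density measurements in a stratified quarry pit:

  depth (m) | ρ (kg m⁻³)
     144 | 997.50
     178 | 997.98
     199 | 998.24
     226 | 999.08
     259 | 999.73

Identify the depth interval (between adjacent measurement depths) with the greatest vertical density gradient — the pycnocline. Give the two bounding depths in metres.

Compute the density gradient over each adjacent pair:
  144–178 m: Δρ/Δz = 0.48/34 = 0.014 kg m⁻⁴
  178–199 m: Δρ/Δz = 0.26/21 = 0.012 kg m⁻⁴
  199–226 m: Δρ/Δz = 0.84/27 = 0.031 kg m⁻⁴
  226–259 m: Δρ/Δz = 0.65/33 = 0.020 kg m⁻⁴
The largest gradient is in the 199–226 m interval — the pycnocline.

199–226 m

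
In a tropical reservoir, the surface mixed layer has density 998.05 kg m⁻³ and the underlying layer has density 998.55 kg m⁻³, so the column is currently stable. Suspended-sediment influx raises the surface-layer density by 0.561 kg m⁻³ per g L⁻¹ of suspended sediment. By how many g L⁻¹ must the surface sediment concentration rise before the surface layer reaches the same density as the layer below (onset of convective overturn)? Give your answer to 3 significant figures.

Density deficit of the surface layer: 998.55 − 998.05 = 0.5 kg m⁻³.
Required change = 0.5 / 0.561 = 0.891 g L⁻¹.

0.891 g L⁻¹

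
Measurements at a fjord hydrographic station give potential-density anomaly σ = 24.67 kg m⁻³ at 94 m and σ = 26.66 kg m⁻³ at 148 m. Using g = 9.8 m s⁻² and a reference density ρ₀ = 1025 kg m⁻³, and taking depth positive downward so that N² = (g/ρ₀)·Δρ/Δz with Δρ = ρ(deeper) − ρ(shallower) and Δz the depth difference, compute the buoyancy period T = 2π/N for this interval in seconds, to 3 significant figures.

335 s

Δρ = 1026.66 − 1024.67 = 1.99 kg m⁻³ over Δz = 148 − 94 = 54 m.
N² = (9.8/1025) × (1.99/54) = 3.5234 × 10⁻⁴ s⁻².
N = √(3.5234 × 10⁻⁴) = 0.018771 rad s⁻¹, so T = 2π/N = 334.73 s ≈ 335 s.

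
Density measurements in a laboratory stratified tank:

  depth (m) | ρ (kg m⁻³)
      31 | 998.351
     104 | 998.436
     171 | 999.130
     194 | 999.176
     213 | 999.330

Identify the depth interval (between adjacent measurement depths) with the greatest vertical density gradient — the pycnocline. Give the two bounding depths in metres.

Compute the density gradient over each adjacent pair:
  31–104 m: Δρ/Δz = 0.085/73 = 1.2 × 10⁻³ kg m⁻⁴
  104–171 m: Δρ/Δz = 0.694/67 = 0.010 kg m⁻⁴
  171–194 m: Δρ/Δz = 0.046/23 = 2.0 × 10⁻³ kg m⁻⁴
  194–213 m: Δρ/Δz = 0.154/19 = 8.1 × 10⁻³ kg m⁻⁴
The largest gradient is in the 104–171 m interval — the pycnocline.

104–171 m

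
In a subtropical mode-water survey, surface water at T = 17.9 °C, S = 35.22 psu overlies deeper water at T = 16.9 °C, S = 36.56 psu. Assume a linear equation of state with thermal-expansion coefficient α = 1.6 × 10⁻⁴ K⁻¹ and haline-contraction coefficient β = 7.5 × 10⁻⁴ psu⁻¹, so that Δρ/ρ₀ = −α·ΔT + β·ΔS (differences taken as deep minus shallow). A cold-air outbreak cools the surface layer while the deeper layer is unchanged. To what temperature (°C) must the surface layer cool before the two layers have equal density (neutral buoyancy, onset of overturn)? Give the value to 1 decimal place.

10.6 °C

Neutral buoyancy requires Δρ = 0, i.e. −α(T_deep − T_surf′) + β(S_deep − S_surf) = 0.
T_surf′ = T_deep − (β/α)·ΔS = 16.9 − (7.5 × 10⁻⁴/1.6 × 10⁻⁴)·(+1.34) = 10.619 °C.
Cooling required: 17.9 − (10.619) = 7.281 °C.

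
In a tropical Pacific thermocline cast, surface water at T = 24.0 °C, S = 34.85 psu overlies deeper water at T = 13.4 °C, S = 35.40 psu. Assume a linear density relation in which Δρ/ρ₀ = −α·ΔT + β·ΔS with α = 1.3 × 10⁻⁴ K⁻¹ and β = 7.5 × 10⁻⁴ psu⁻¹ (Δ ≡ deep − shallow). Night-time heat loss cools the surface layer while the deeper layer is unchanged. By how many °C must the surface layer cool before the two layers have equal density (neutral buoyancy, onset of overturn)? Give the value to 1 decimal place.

13.8 °C

Neutral buoyancy requires Δρ = 0, i.e. −α(T_deep − T_surf′) + β(S_deep − S_surf) = 0.
T_surf′ = T_deep − (β/α)·ΔS = 13.4 − (7.5 × 10⁻⁴/1.3 × 10⁻⁴)·(+0.55) = 10.227 °C.
Cooling required: 24.0 − (10.227) = 13.773 °C.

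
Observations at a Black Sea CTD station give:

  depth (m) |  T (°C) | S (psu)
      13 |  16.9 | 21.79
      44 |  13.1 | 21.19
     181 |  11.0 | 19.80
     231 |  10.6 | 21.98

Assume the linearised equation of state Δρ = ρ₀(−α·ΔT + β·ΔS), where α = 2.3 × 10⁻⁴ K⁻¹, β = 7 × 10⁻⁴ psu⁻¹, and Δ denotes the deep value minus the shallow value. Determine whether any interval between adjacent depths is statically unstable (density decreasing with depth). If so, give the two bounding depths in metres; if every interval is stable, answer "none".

44–181 m

Evaluate Δρ/ρ₀ = −αΔT + βΔS across each adjacent pair:
  13–44 m: −αΔT+βΔS = −(2.3 × 10⁻⁴)(-3.8)+(7 × 10⁻⁴)(-0.60) = 4.5 × 10⁻⁴ → stable
  44–181 m: −αΔT+βΔS = −(2.3 × 10⁻⁴)(-2.1)+(7 × 10⁻⁴)(-1.39) = -4.9 × 10⁻⁴ → UNSTABLE
  181–231 m: −αΔT+βΔS = −(2.3 × 10⁻⁴)(-0.4)+(7 × 10⁻⁴)(+2.18) = 1.6 × 10⁻³ → stable
The 44–181 m interval has Δρ < 0: lighter water underlies denser water.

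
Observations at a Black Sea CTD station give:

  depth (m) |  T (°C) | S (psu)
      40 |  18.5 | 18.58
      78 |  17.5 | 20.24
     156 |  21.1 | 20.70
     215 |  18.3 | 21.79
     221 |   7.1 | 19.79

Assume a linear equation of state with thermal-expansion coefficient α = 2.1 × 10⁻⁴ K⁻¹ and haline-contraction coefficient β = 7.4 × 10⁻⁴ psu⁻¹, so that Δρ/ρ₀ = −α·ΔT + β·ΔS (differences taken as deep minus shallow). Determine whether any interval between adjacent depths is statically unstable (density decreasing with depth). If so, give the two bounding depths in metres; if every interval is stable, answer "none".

78–156 m

Evaluate Δρ/ρ₀ = −αΔT + βΔS across each adjacent pair:
  40–78 m: −αΔT+βΔS = −(2.1 × 10⁻⁴)(-1.0)+(7.4 × 10⁻⁴)(+1.66) = 1.4 × 10⁻³ → stable
  78–156 m: −αΔT+βΔS = −(2.1 × 10⁻⁴)(+3.6)+(7.4 × 10⁻⁴)(+0.46) = -4.2 × 10⁻⁴ → UNSTABLE
  156–215 m: −αΔT+βΔS = −(2.1 × 10⁻⁴)(-2.8)+(7.4 × 10⁻⁴)(+1.09) = 1.4 × 10⁻³ → stable
  215–221 m: −αΔT+βΔS = −(2.1 × 10⁻⁴)(-11.2)+(7.4 × 10⁻⁴)(-2.00) = 8.7 × 10⁻⁴ → stable
The 78–156 m interval has Δρ < 0: lighter water underlies denser water.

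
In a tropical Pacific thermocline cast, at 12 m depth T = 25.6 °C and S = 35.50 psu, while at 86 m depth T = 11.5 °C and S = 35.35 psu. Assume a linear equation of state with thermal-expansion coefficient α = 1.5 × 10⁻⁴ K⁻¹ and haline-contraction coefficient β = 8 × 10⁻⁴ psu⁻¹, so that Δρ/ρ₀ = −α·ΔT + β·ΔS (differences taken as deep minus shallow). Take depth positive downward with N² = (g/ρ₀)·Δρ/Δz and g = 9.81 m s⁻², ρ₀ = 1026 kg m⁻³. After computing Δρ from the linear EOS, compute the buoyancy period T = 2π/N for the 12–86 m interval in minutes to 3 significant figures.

6.44 min

ΔT = -14.1 K, ΔS = -0.15 psu (deep − shallow).
Δρ/ρ₀ = −αΔT + βΔS = 2.115 × 10⁻³ − 1.20 × 10⁻⁴ = 1.995 × 10⁻³, so Δρ ≈ 2.047 kg m⁻³.
N² = (g/ρ₀)·Δρ/Δz = g·(Δρ/ρ₀)/Δz = 9.81 × 1.995 × 10⁻³ / 74 = 2.6447 × 10⁻⁴ s⁻².
N = √(2.6447 × 10⁻⁴) = 0.016263 rad s⁻¹ → T = 2π/N = 386.35 s = 6.4392 min ≈ 6.44 min.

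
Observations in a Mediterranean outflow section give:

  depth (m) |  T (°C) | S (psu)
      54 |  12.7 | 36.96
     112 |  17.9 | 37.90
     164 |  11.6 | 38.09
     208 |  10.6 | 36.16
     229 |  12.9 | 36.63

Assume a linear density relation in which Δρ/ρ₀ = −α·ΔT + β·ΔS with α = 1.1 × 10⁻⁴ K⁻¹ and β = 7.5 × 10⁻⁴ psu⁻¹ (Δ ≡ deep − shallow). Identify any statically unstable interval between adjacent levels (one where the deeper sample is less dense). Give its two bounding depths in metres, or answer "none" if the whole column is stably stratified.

164–208 m

Evaluate Δρ/ρ₀ = −αΔT + βΔS across each adjacent pair:
  54–112 m: −αΔT+βΔS = −(1.1 × 10⁻⁴)(+5.2)+(7.5 × 10⁻⁴)(+0.94) = 1.3 × 10⁻⁴ → stable
  112–164 m: −αΔT+βΔS = −(1.1 × 10⁻⁴)(-6.3)+(7.5 × 10⁻⁴)(+0.19) = 8.4 × 10⁻⁴ → stable
  164–208 m: −αΔT+βΔS = −(1.1 × 10⁻⁴)(-1.0)+(7.5 × 10⁻⁴)(-1.93) = -1.3 × 10⁻³ → UNSTABLE
  208–229 m: −αΔT+βΔS = −(1.1 × 10⁻⁴)(+2.3)+(7.5 × 10⁻⁴)(+0.47) = 1.0 × 10⁻⁴ → stable
The 164–208 m interval has Δρ < 0: lighter water underlies denser water.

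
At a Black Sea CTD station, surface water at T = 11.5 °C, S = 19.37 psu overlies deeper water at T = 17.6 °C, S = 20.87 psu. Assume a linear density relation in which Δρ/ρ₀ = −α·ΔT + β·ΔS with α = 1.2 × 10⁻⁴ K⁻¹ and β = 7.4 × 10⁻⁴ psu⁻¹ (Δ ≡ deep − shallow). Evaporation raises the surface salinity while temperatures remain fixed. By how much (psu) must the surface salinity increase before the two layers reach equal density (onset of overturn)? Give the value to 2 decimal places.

0.51 psu

Neutral buoyancy requires −α(T_deep − T_surf) + β(S_deep − S_surf′) = 0.
S_surf′ = S_deep − (α/β)·ΔT = 20.87 − (1.2 × 10⁻⁴/7.4 × 10⁻⁴)·(+6.1) = 19.8808 psu.
Increase required: 19.8808 − 19.37 = 0.5108 psu.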